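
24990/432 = 57 +61/72 = 57.85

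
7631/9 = 7631/9 = 847.89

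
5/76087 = 5/76087=0.00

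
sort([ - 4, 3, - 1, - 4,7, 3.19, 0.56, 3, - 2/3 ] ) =[ - 4 , - 4 , - 1, - 2/3,0.56 , 3, 3,3.19,7 ] 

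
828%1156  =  828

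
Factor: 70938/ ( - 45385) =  - 2^1*  3^2*5^( - 1 )*7^1 * 29^(-1) * 313^( - 1)*563^1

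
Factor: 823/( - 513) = -3^( - 3)*19^(-1)*823^1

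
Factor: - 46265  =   - 5^1*19^1*487^1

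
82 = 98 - 16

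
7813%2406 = 595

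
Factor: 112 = 2^4*7^1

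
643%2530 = 643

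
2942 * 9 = 26478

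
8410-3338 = 5072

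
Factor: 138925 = 5^2 * 5557^1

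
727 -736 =  -  9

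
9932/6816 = 1 + 779/1704 = 1.46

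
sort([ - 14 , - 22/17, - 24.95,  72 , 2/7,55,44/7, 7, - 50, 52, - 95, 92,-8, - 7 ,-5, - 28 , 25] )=[  -  95 , - 50, - 28, - 24.95 , - 14,-8, - 7, - 5, -22/17,  2/7,44/7, 7,25, 52, 55,72, 92]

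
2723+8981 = 11704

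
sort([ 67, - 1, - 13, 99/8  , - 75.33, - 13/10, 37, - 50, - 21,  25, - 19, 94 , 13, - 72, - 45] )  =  [ - 75.33, - 72,-50, - 45 , - 21, -19, - 13, - 13/10, - 1,99/8, 13, 25, 37, 67 , 94 ]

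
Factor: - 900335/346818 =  - 2^( - 1 ) * 3^(  -  1) * 5^1 * 23^1 * 7829^1*57803^(- 1) 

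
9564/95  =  9564/95  =  100.67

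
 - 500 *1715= - 857500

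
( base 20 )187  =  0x237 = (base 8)1067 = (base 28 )K7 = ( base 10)567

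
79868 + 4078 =83946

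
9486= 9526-40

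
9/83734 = 9/83734 = 0.00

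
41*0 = 0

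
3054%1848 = 1206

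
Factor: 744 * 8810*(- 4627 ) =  - 2^4*3^1*5^1*  7^1 * 31^1*661^1  *881^1=   - 30328319280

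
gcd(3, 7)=1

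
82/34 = 41/17 = 2.41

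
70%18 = 16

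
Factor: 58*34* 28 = 2^4  *7^1 * 17^1* 29^1 = 55216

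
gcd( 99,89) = 1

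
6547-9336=  -  2789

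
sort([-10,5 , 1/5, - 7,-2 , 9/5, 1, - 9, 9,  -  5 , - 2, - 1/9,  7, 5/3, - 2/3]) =[ -10,  -  9, - 7,  -  5, - 2 ,-2, - 2/3,-1/9, 1/5 , 1 , 5/3, 9/5,5,7,  9] 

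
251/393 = 251/393 = 0.64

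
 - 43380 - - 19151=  - 24229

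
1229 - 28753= - 27524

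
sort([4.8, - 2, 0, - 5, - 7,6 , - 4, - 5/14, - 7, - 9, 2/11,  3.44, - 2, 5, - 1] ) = [ - 9, - 7,-7, - 5, - 4, - 2, - 2, - 1,-5/14, 0, 2/11, 3.44,4.8,  5,  6] 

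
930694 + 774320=1705014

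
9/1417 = 9/1417= 0.01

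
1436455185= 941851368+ 494603817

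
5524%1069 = 179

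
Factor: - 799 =-17^1*47^1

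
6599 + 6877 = 13476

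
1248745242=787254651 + 461490591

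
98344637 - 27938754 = 70405883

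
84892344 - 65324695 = 19567649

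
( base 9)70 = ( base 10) 63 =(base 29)25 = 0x3f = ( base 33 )1U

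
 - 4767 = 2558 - 7325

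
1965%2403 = 1965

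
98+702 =800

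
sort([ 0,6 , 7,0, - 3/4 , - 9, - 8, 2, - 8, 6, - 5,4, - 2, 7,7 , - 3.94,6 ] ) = [ - 9, - 8, - 8, - 5, - 3.94, - 2,-3/4, 0,0,2,4,6,  6, 6,7,7 , 7] 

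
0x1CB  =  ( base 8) 713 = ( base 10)459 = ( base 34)DH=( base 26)hh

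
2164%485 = 224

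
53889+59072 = 112961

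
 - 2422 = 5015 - 7437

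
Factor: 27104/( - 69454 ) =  - 2^4*41^(-1 )  =  - 16/41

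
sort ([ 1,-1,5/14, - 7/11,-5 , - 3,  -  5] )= [- 5, - 5,-3,  -  1,-7/11, 5/14, 1]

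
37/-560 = -1 + 523/560 = - 0.07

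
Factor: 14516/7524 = 191/99 = 3^( - 2 ) * 11^( - 1 ) * 191^1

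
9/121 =9/121=0.07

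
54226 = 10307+43919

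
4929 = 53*93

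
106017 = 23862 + 82155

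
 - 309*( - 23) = 7107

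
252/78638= 18/5617  =  0.00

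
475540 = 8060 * 59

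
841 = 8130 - 7289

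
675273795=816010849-140737054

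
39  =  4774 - 4735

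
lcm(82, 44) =1804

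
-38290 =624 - 38914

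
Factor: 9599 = 29^1*331^1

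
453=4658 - 4205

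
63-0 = 63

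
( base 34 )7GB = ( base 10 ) 8647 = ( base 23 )G7M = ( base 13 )3C22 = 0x21c7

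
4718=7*674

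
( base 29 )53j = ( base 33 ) 3VL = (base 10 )4311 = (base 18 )d59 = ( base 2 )1000011010111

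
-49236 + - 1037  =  -50273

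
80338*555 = 44587590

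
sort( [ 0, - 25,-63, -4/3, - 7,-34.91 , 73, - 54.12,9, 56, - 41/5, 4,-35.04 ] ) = [ - 63,-54.12,-35.04,-34.91,  -  25,-41/5,-7, - 4/3 , 0, 4,  9,56,73] 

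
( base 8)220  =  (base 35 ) 44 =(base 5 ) 1034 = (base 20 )74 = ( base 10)144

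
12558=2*6279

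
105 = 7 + 98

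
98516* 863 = 85019308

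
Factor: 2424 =2^3*3^1 * 101^1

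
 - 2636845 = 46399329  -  49036174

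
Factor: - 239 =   -  239^1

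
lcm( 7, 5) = 35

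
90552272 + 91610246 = 182162518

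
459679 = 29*15851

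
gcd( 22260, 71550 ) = 1590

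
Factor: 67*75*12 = 2^2*3^2*5^2 *67^1 = 60300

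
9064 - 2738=6326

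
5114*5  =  25570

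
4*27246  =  108984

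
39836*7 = 278852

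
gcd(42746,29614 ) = 134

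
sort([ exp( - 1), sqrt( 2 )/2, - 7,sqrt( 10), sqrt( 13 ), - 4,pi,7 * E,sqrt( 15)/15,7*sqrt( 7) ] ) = [ - 7, - 4, sqrt(15)/15,exp(-1 ),sqrt(2) /2,pi, sqrt( 10), sqrt(13), 7 * sqrt( 7 ),7*E ]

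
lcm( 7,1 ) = 7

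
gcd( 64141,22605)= 11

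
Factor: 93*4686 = 435798 = 2^1*3^2*11^1 *31^1* 71^1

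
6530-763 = 5767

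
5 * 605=3025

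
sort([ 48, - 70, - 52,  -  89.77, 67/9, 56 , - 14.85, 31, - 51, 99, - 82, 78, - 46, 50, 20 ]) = [ - 89.77, - 82, - 70,-52, - 51,-46, - 14.85,  67/9, 20, 31,48,50, 56,78,99 ]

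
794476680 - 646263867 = 148212813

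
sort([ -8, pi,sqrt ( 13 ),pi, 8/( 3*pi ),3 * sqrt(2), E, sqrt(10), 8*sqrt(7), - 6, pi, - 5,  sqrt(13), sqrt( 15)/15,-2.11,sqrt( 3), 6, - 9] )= [- 9 ,-8, - 6, - 5, - 2.11, sqrt(15 ) /15, 8/(3*pi),sqrt( 3), E,pi, pi,pi,sqrt( 10),sqrt(13),sqrt(13), 3*sqrt(2 ),6,8*sqrt( 7)]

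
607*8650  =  5250550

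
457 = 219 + 238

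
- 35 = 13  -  48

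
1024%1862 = 1024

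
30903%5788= 1963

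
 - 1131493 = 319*( - 3547)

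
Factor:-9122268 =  - 2^2*3^1 * 17^1 * 97^1 * 461^1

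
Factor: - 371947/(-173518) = 2^( - 1)*101^(-1 )*433^1 =433/202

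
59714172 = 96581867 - 36867695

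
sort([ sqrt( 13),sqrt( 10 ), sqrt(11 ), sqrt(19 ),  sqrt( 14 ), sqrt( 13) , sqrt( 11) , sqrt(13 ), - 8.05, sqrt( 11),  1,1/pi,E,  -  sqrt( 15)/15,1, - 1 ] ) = [ - 8.05,-1,  -  sqrt( 15) /15, 1/pi,1, 1,E,sqrt( 10),sqrt( 11 ),sqrt( 11),sqrt( 11), sqrt( 13 ), sqrt( 13 ),  sqrt(13), sqrt( 14) , sqrt (19 )]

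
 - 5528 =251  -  5779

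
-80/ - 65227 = 80/65227 = 0.00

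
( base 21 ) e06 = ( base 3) 22110220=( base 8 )14044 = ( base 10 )6180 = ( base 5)144210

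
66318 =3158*21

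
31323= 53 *591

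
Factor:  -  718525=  - 5^2  *  41^1*701^1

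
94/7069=94/7069 = 0.01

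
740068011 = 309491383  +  430576628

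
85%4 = 1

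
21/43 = 21/43 =0.49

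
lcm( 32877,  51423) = 2005497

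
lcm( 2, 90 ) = 90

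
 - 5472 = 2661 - 8133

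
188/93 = 2 + 2/93 = 2.02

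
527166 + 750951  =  1278117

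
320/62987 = 320/62987 = 0.01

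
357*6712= 2396184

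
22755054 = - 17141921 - -39896975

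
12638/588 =6319/294 = 21.49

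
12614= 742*17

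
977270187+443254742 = 1420524929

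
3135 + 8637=11772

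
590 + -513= 77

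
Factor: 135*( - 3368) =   -  2^3 * 3^3*5^1*421^1 = - 454680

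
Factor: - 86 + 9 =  - 77 = -7^1*  11^1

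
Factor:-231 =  -3^1*7^1*11^1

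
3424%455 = 239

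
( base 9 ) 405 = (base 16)149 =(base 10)329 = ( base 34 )9n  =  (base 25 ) D4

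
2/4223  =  2/4223= 0.00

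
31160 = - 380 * ( - 82)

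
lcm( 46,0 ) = 0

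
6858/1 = 6858  =  6858.00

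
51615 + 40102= 91717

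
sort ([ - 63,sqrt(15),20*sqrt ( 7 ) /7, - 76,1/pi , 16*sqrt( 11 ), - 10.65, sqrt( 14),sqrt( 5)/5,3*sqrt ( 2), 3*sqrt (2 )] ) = [ - 76,-63, - 10.65,  1/pi, sqrt( 5)/5, sqrt( 14 ) , sqrt( 15 ) , 3*sqrt ( 2 ), 3*sqrt( 2 ), 20 * sqrt(7 ) /7 , 16*sqrt( 11) ] 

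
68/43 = 68/43= 1.58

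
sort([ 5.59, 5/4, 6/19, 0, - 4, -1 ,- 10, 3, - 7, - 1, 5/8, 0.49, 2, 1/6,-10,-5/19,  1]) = [ -10, - 10, - 7,  -  4, - 1 , - 1, -5/19, 0, 1/6,6/19,0.49,5/8, 1,5/4, 2, 3, 5.59]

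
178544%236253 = 178544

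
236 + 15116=15352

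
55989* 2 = 111978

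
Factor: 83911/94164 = 2^(-2 ) * 3^( - 1)*7^( - 1)*19^( - 1 )*59^( - 1)*83911^1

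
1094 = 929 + 165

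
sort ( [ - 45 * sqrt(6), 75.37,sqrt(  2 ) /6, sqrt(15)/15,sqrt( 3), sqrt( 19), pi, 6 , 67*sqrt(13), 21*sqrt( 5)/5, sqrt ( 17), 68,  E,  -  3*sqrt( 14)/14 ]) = [ - 45*sqrt(6), - 3*sqrt(14) /14, sqrt( 2)/6, sqrt( 15)/15, sqrt( 3), E,  pi,sqrt(17),  sqrt( 19 ),6, 21*sqrt( 5)/5, 68,75.37,67*sqrt(13) ]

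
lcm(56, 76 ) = 1064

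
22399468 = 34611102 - 12211634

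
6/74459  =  6/74459  =  0.00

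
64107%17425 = 11832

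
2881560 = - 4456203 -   -  7337763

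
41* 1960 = 80360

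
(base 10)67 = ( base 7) 124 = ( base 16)43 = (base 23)2L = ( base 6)151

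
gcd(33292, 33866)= 574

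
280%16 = 8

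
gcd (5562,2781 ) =2781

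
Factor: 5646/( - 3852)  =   - 941/642 = - 2^( - 1)*3^( - 1 )*107^(  -  1 ) *941^1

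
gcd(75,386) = 1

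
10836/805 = 1548/115 = 13.46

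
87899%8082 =7079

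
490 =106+384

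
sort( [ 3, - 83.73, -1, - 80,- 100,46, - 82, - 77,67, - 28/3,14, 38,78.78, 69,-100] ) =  [ -100, - 100, - 83.73,- 82 , - 80,-77,  -  28/3,  -  1,  3,14,38,46,67, 69,78.78]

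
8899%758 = 561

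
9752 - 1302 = 8450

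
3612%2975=637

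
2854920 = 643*4440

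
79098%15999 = 15102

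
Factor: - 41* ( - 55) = 5^1 * 11^1*41^1 = 2255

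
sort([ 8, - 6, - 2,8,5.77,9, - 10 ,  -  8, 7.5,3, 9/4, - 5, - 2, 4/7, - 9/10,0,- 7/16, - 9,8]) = [ - 10, - 9,  -  8 ,- 6, - 5, - 2, - 2,-9/10, - 7/16,0,4/7,9/4,3, 5.77,7.5,8,  8,8,9]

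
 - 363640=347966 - 711606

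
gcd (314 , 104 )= 2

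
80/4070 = 8/407=0.02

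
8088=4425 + 3663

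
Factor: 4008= 2^3 *3^1*167^1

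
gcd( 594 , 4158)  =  594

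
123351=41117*3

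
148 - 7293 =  - 7145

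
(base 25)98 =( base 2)11101001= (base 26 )8P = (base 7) 452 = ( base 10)233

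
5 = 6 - 1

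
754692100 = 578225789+176466311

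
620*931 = 577220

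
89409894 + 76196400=165606294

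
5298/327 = 16 + 22/109 = 16.20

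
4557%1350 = 507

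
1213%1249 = 1213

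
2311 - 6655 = - 4344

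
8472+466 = 8938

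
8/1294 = 4/647  =  0.01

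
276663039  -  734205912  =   - 457542873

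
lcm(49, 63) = 441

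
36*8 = 288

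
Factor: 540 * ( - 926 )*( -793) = 2^3*3^3*5^1 * 13^1 * 61^1 * 463^1 = 396531720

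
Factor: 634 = 2^1 * 317^1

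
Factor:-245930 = - 2^1*5^1 * 24593^1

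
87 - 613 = - 526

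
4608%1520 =48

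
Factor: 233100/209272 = 225/202 = 2^( - 1 ) * 3^2*5^2 * 101^(-1) 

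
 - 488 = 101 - 589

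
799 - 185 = 614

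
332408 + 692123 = 1024531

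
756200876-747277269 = 8923607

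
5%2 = 1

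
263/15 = 263/15=17.53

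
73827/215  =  73827/215 = 343.38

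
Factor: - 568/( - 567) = 2^3*3^( - 4 )*7^( -1)*71^1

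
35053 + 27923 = 62976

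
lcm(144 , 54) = 432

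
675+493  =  1168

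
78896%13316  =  12316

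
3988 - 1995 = 1993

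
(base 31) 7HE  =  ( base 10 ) 7268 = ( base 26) aje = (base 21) GA2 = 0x1c64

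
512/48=32/3 = 10.67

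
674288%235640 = 203008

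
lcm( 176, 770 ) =6160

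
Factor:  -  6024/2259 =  - 8/3 = - 2^3*3^( - 1 ) 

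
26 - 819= -793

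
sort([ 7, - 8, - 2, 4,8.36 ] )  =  [ -8, - 2, 4,7, 8.36 ]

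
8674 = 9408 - 734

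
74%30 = 14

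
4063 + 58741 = 62804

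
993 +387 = 1380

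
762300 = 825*924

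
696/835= 696/835 = 0.83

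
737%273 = 191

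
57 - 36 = 21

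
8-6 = 2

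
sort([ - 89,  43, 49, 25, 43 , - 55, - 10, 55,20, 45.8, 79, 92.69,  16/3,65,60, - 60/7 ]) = [  -  89, - 55 ,- 10, - 60/7, 16/3, 20,25,43,43, 45.8, 49,  55, 60, 65, 79,92.69]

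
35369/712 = 49 + 481/712 = 49.68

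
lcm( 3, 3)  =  3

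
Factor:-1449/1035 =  - 5^( - 1 )*7^1 = -7/5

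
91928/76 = 22982/19 = 1209.58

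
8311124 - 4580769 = 3730355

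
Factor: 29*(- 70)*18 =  - 36540 = - 2^2*3^2*5^1*7^1*29^1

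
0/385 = 0 = 0.00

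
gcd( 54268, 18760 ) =4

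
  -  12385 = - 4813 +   -  7572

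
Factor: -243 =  - 3^5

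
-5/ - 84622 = 5/84622 = 0.00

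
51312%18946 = 13420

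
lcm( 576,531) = 33984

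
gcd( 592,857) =1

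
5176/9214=2588/4607 = 0.56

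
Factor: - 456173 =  - 37^1*12329^1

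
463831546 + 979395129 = 1443226675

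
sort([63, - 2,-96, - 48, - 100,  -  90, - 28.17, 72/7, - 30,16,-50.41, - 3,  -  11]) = [ -100, - 96, - 90,-50.41,-48, - 30,  -  28.17,-11,  -  3,-2, 72/7, 16,63]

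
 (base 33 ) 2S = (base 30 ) 34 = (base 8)136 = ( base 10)94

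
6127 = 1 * 6127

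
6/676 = 3/338 = 0.01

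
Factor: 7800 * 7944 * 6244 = 2^8*3^2*5^2 * 7^1 * 13^1*223^1*331^1 = 386898220800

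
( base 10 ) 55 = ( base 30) 1P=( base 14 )3d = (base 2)110111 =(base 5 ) 210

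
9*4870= 43830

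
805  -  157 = 648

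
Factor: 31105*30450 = 947147250 = 2^1*3^1*5^3*7^1*29^1*6221^1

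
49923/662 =49923/662=75.41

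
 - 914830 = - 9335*98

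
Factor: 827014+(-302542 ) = 2^3*3^1* 13^1 * 41^2 =524472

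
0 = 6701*0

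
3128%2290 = 838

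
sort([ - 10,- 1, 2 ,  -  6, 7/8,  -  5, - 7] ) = [ - 10, - 7,- 6,- 5, - 1,7/8 , 2] 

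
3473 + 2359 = 5832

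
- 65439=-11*5949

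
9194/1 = 9194=   9194.00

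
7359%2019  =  1302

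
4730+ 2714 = 7444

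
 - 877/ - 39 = 877/39 = 22.49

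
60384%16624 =10512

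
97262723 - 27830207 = 69432516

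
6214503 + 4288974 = 10503477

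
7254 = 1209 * 6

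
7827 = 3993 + 3834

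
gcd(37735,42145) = 5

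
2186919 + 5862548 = 8049467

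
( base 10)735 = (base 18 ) 24f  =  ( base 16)2df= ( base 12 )513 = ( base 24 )16f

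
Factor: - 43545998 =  - 2^1*137^1* 158927^1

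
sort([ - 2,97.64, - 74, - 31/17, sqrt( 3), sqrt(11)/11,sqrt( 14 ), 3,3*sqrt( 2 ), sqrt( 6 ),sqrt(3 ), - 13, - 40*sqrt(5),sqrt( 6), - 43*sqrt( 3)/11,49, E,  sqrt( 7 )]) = [ - 40*sqrt( 5 ), - 74, - 13, - 43*sqrt( 3 ) /11, - 2, - 31/17 , sqrt(11 ) /11, sqrt( 3),sqrt(3),sqrt( 6 ), sqrt( 6),sqrt( 7 ),  E,3 , sqrt( 14 ), 3*sqrt(2 ), 49 , 97.64 ] 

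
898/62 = 449/31 =14.48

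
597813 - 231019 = 366794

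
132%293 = 132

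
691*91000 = 62881000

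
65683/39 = 65683/39 = 1684.18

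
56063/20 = 2803+ 3/20 = 2803.15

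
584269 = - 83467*( -7 ) 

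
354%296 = 58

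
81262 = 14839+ 66423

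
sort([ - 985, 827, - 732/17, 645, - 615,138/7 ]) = [ - 985, - 615,-732/17, 138/7, 645, 827 ]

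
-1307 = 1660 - 2967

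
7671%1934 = 1869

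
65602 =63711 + 1891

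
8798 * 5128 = 45116144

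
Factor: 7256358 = 2^1*3^3*83^1 *1619^1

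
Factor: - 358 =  - 2^1*179^1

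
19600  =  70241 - 50641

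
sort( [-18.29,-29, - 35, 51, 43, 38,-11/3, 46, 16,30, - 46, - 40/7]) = [ - 46, - 35,-29,-18.29,-40/7,- 11/3, 16,30,38, 43, 46, 51] 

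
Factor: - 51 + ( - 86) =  - 137^1 = -  137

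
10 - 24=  - 14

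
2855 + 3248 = 6103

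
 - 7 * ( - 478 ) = 3346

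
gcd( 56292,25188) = 12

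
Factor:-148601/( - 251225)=5^( - 2)*13^( - 1 ) * 181^1*773^ ( - 1) * 821^1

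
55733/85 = 655+58/85  =  655.68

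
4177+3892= 8069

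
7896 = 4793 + 3103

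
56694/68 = 833 + 25/34 = 833.74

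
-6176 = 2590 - 8766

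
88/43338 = 44/21669 = 0.00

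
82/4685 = 82/4685 = 0.02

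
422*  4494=1896468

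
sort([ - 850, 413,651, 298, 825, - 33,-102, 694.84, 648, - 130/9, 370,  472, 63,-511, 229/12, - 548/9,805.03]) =[ - 850,  -  511, - 102, - 548/9, - 33, - 130/9,229/12, 63, 298, 370,413, 472, 648,651, 694.84,805.03,825 ]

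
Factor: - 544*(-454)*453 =2^6 *3^1 * 17^1*151^1  *  227^1 = 111880128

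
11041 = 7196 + 3845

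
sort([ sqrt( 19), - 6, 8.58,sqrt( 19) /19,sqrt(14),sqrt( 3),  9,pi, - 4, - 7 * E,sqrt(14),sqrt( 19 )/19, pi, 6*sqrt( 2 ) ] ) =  [ - 7 * E,-6, - 4, sqrt( 19)/19,sqrt(19 ) /19,  sqrt( 3 ), pi,pi , sqrt( 14),sqrt (14 ),sqrt( 19),  6 * sqrt(2), 8.58, 9]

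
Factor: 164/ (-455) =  - 2^2*5^( - 1)*7^(- 1)*13^(  -  1 )*41^1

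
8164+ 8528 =16692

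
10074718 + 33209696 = 43284414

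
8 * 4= 32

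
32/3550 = 16/1775  =  0.01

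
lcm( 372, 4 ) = 372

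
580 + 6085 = 6665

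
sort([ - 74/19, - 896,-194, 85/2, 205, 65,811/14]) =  [ - 896,-194 , - 74/19,85/2,811/14,65,205]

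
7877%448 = 261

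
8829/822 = 10 + 203/274 = 10.74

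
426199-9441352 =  - 9015153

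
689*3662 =2523118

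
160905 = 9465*17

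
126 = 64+62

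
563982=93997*6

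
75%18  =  3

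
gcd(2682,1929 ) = 3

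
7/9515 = 7/9515 = 0.00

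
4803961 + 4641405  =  9445366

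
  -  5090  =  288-5378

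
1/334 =1/334 = 0.00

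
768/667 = 1 + 101/667 = 1.15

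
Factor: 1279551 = 3^1 * 7^1*13^1*43^1*109^1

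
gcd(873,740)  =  1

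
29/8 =3 + 5/8 = 3.62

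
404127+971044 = 1375171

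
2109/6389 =2109/6389 = 0.33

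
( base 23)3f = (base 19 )48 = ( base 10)84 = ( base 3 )10010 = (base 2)1010100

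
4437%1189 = 870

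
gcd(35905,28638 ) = 43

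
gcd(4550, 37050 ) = 650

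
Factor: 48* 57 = 2^4*3^2*19^1 =2736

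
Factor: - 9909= -3^3* 367^1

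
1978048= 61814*32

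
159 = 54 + 105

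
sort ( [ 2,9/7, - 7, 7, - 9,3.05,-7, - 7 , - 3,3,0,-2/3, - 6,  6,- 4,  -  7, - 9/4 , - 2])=[-9 , - 7, -7 , - 7 ,  -  7 ,-6, - 4,  -  3,-9/4 , - 2,-2/3, 0,  9/7,2, 3, 3.05,6, 7 ] 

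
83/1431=83/1431 = 0.06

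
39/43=39/43 = 0.91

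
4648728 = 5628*826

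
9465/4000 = 2 + 293/800  =  2.37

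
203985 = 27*7555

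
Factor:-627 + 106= -521^1=- 521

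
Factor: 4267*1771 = 7^1*11^1*17^1*23^1*251^1 = 7556857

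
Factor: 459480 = 2^3*3^1*5^1*7^1*547^1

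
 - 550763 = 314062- 864825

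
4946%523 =239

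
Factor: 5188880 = 2^4*5^1*37^1*1753^1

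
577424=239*2416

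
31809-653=31156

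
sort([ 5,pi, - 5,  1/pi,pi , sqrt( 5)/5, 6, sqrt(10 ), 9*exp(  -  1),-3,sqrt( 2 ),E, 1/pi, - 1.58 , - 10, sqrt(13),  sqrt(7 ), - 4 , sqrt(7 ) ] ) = [ - 10, - 5, - 4, - 3, - 1.58,1/pi , 1/pi,sqrt(5) /5,sqrt (2),sqrt( 7 ), sqrt (7), E, pi,  pi,sqrt(10 ),9*exp( - 1), sqrt(13 ),5, 6 ]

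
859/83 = 10+29/83 = 10.35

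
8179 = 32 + 8147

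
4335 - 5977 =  - 1642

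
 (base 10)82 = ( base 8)122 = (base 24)3a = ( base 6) 214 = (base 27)31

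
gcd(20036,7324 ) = 4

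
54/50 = 27/25   =  1.08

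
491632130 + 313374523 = 805006653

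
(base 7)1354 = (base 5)4104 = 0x211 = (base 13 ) 319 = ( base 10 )529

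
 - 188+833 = 645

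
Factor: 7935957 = 3^2*17^1*51869^1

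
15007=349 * 43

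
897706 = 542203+355503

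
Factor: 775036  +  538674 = 2^1*5^1*131371^1=1313710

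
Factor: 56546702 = 2^1  *  28273351^1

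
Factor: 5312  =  2^6*83^1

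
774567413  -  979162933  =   - 204595520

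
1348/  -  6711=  - 1348/6711 = - 0.20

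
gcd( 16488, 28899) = 9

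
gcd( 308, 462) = 154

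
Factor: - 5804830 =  - 2^1*5^1*199^1*2917^1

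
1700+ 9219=10919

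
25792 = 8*3224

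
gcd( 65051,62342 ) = 7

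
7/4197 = 7/4197 = 0.00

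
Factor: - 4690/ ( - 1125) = 938/225 = 2^1*3^( - 2 )*5^(-2 ) * 7^1*67^1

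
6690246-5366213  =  1324033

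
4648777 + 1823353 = 6472130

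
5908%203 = 21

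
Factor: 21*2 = 42 = 2^1*3^1*7^1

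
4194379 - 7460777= - 3266398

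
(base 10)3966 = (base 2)111101111110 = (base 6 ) 30210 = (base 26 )5ME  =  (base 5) 111331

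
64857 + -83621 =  - 18764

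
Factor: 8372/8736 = 2^( - 3 )*3^( - 1 )*23^1=23/24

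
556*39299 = 21850244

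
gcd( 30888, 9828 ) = 1404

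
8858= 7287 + 1571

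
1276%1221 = 55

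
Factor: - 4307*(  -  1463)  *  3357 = 3^2*7^1*11^1*19^1 * 59^1 * 73^1*373^1 = 21152930337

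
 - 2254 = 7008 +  - 9262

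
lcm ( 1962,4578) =13734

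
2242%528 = 130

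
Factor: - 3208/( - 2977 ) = 2^3*13^( - 1 ) * 229^( - 1)*401^1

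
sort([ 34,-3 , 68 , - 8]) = [ - 8, - 3,  34, 68 ] 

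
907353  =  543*1671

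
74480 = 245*304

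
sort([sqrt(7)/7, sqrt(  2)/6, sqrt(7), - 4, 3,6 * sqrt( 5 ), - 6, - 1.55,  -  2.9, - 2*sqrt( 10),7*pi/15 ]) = [ - 2*sqrt ( 10 ), - 6,-4, - 2.9, - 1.55,sqrt ( 2 ) /6 , sqrt( 7) /7,7*pi/15,sqrt(7 ), 3,6*sqrt(5)]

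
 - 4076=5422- 9498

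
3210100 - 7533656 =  - 4323556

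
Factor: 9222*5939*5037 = 2^1*3^2 *23^1*29^1*53^1*73^1*5939^1 = 275873759946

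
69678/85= 819+63/85=819.74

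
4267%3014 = 1253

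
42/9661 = 42/9661 = 0.00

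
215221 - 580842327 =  - 580627106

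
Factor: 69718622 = 2^1*34859311^1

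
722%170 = 42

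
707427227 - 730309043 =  - 22881816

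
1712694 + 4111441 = 5824135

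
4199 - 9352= -5153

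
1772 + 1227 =2999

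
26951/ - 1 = - 26951/1 = - 26951.00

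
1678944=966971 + 711973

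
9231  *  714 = 6590934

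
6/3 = 2 =2.00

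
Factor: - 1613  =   - 1613^1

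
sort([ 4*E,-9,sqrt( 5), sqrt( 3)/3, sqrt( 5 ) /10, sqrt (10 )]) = [-9, sqrt( 5)/10,sqrt(3 )/3, sqrt( 5 ), sqrt ( 10 ), 4*E]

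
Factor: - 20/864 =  - 2^( - 3)*3^( - 3)*5^1 = - 5/216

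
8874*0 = 0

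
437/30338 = 437/30338= 0.01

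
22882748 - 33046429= -10163681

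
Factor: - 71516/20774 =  - 35758/10387 = -2^1 * 13^( - 1)*17^(  -  1 )*19^1*47^( - 1) * 941^1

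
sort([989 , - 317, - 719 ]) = [ - 719, - 317,989]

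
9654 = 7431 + 2223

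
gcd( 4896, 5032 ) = 136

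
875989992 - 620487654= 255502338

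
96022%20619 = 13546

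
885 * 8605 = 7615425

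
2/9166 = 1/4583 = 0.00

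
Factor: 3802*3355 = 12755710 = 2^1*5^1*11^1*61^1*1901^1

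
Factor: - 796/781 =  -  2^2*11^(  -  1)*71^(  -  1 )*199^1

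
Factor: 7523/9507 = 3^(-1) * 3169^(  -  1)*7523^1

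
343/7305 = 343/7305=0.05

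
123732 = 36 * 3437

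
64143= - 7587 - -71730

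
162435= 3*54145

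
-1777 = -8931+7154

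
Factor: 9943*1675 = 16654525 = 5^2*61^1*67^1*163^1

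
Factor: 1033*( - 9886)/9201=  - 10212238/9201=-2^1*3^( - 1 )*1033^1 * 3067^(-1)*4943^1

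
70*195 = 13650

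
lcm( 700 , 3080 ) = 15400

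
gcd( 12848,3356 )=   4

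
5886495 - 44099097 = -38212602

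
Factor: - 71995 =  - 5^1*7^1*11^2*17^1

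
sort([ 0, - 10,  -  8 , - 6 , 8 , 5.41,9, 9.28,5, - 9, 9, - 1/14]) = [ - 10 , - 9, - 8, - 6,-1/14,0,5, 5.41, 8, 9, 9,9.28 ] 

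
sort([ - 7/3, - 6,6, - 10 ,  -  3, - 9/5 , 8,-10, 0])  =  [ - 10, - 10, - 6, - 3, - 7/3, - 9/5,  0, 6 , 8 ]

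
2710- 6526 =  - 3816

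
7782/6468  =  1 + 219/1078 = 1.20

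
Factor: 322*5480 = 1764560= 2^4*5^1*7^1 * 23^1*137^1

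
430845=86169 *5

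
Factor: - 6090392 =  - 2^3*7^1*11^1 *9887^1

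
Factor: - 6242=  - 2^1*3121^1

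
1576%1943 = 1576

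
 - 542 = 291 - 833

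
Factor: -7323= - 3^1 * 2441^1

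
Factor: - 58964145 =-3^1*5^1*233^1 * 16871^1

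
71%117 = 71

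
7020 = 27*260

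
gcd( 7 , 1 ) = 1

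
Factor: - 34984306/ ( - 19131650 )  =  5^( - 2)*7^1*149^1*541^1 * 12343^( - 1 ) = 564263/308575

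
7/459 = 7/459 = 0.02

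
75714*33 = 2498562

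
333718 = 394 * 847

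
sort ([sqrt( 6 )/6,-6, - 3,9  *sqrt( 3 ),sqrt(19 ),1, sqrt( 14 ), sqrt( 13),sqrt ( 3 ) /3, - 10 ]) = [ - 10, - 6,  -  3,sqrt( 6 )/6, sqrt(3) /3 , 1, sqrt( 13 ),sqrt(14), sqrt( 19), 9*  sqrt(3) ] 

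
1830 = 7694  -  5864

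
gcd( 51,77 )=1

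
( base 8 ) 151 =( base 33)36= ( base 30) 3f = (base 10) 105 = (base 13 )81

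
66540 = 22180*3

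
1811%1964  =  1811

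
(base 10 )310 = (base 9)374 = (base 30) AA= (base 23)db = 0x136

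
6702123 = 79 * 84837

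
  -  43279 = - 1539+-41740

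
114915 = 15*7661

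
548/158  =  3 + 37/79 = 3.47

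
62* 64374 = 3991188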